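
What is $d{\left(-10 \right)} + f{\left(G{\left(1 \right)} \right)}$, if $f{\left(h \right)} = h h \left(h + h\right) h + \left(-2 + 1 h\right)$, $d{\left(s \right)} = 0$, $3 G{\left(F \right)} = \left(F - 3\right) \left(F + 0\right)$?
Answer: $- \frac{184}{81} \approx -2.2716$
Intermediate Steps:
$G{\left(F \right)} = \frac{F \left(-3 + F\right)}{3}$ ($G{\left(F \right)} = \frac{\left(F - 3\right) \left(F + 0\right)}{3} = \frac{\left(-3 + F\right) F}{3} = \frac{F \left(-3 + F\right)}{3}$)
$f{\left(h \right)} = -2 + h + 2 h^{4}$ ($f{\left(h \right)} = h^{2} \cdot 2 h h + \left(-2 + h\right) = 2 h^{3} h + \left(-2 + h\right) = 2 h^{4} + \left(-2 + h\right) = -2 + h + 2 h^{4}$)
$d{\left(-10 \right)} + f{\left(G{\left(1 \right)} \right)} = 0 + \left(-2 + \frac{1}{3} \cdot 1 \left(-3 + 1\right) + 2 \left(\frac{1}{3} \cdot 1 \left(-3 + 1\right)\right)^{4}\right) = 0 + \left(-2 + \frac{1}{3} \cdot 1 \left(-2\right) + 2 \left(\frac{1}{3} \cdot 1 \left(-2\right)\right)^{4}\right) = 0 - \left(\frac{8}{3} - \frac{32}{81}\right) = 0 - \frac{184}{81} = - \frac{184}{81}$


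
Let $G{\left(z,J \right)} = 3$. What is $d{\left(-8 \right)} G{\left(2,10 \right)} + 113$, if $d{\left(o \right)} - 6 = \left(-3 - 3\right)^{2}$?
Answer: $239$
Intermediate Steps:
$d{\left(o \right)} = 42$ ($d{\left(o \right)} = 6 + \left(-3 - 3\right)^{2} = 6 + \left(-6\right)^{2} = 6 + 36 = 42$)
$d{\left(-8 \right)} G{\left(2,10 \right)} + 113 = 42 \cdot 3 + 113 = 126 + 113 = 239$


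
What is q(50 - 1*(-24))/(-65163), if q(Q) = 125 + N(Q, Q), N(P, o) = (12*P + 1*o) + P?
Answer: -387/21721 ≈ -0.017817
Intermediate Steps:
N(P, o) = o + 13*P (N(P, o) = (12*P + o) + P = (o + 12*P) + P = o + 13*P)
q(Q) = 125 + 14*Q (q(Q) = 125 + (Q + 13*Q) = 125 + 14*Q)
q(50 - 1*(-24))/(-65163) = (125 + 14*(50 - 1*(-24)))/(-65163) = (125 + 14*(50 + 24))*(-1/65163) = (125 + 14*74)*(-1/65163) = (125 + 1036)*(-1/65163) = 1161*(-1/65163) = -387/21721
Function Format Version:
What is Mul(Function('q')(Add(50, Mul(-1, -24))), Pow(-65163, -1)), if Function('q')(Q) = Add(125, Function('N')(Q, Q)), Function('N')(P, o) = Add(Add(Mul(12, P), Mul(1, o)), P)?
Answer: Rational(-387, 21721) ≈ -0.017817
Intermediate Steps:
Function('N')(P, o) = Add(o, Mul(13, P)) (Function('N')(P, o) = Add(Add(Mul(12, P), o), P) = Add(Add(o, Mul(12, P)), P) = Add(o, Mul(13, P)))
Function('q')(Q) = Add(125, Mul(14, Q)) (Function('q')(Q) = Add(125, Add(Q, Mul(13, Q))) = Add(125, Mul(14, Q)))
Mul(Function('q')(Add(50, Mul(-1, -24))), Pow(-65163, -1)) = Mul(Add(125, Mul(14, Add(50, Mul(-1, -24)))), Pow(-65163, -1)) = Mul(Add(125, Mul(14, Add(50, 24))), Rational(-1, 65163)) = Mul(Add(125, Mul(14, 74)), Rational(-1, 65163)) = Mul(Add(125, 1036), Rational(-1, 65163)) = Mul(1161, Rational(-1, 65163)) = Rational(-387, 21721)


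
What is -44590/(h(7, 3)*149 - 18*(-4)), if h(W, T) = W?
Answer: -8918/223 ≈ -39.991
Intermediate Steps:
-44590/(h(7, 3)*149 - 18*(-4)) = -44590/(7*149 - 18*(-4)) = -44590/(1043 + 72) = -44590/1115 = -44590*1/1115 = -8918/223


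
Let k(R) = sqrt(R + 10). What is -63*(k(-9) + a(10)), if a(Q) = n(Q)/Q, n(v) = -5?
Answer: -63/2 ≈ -31.500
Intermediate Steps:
a(Q) = -5/Q
k(R) = sqrt(10 + R)
-63*(k(-9) + a(10)) = -63*(sqrt(10 - 9) - 5/10) = -63*(sqrt(1) - 5*1/10) = -63*(1 - 1/2) = -63*1/2 = -63/2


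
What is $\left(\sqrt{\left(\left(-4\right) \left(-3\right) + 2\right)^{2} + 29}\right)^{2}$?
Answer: $225$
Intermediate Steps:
$\left(\sqrt{\left(\left(-4\right) \left(-3\right) + 2\right)^{2} + 29}\right)^{2} = \left(\sqrt{\left(12 + 2\right)^{2} + 29}\right)^{2} = \left(\sqrt{14^{2} + 29}\right)^{2} = \left(\sqrt{196 + 29}\right)^{2} = \left(\sqrt{225}\right)^{2} = 15^{2} = 225$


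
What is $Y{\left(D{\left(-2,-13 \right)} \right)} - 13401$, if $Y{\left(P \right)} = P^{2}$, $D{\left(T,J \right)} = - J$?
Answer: $-13232$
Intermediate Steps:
$Y{\left(D{\left(-2,-13 \right)} \right)} - 13401 = \left(\left(-1\right) \left(-13\right)\right)^{2} - 13401 = 13^{2} - 13401 = 169 - 13401 = -13232$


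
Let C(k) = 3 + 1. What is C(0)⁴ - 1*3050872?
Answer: -3050616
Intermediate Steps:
C(k) = 4
C(0)⁴ - 1*3050872 = 4⁴ - 1*3050872 = 256 - 3050872 = -3050616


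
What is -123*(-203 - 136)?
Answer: 41697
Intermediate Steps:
-123*(-203 - 136) = -123*(-339) = 41697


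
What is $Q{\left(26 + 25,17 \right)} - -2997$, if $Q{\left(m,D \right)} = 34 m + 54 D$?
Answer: $5649$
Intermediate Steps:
$Q{\left(26 + 25,17 \right)} - -2997 = \left(34 \left(26 + 25\right) + 54 \cdot 17\right) - -2997 = \left(34 \cdot 51 + 918\right) + 2997 = \left(1734 + 918\right) + 2997 = 2652 + 2997 = 5649$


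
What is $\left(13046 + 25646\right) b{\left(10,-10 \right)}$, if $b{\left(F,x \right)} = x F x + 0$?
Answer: $38692000$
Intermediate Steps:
$b{\left(F,x \right)} = F x^{2}$ ($b{\left(F,x \right)} = F x x + 0 = F x^{2} + 0 = F x^{2}$)
$\left(13046 + 25646\right) b{\left(10,-10 \right)} = \left(13046 + 25646\right) 10 \left(-10\right)^{2} = 38692 \cdot 10 \cdot 100 = 38692 \cdot 1000 = 38692000$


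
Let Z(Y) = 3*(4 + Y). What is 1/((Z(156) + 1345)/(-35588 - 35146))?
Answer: -70734/1825 ≈ -38.758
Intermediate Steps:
Z(Y) = 12 + 3*Y
1/((Z(156) + 1345)/(-35588 - 35146)) = 1/(((12 + 3*156) + 1345)/(-35588 - 35146)) = 1/(((12 + 468) + 1345)/(-70734)) = 1/((480 + 1345)*(-1/70734)) = 1/(1825*(-1/70734)) = 1/(-1825/70734) = -70734/1825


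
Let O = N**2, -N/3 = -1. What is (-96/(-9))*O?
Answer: 96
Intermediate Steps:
N = 3 (N = -3*(-1) = 3)
O = 9 (O = 3**2 = 9)
(-96/(-9))*O = -96/(-9)*9 = -96*(-1)/9*9 = -12*(-8/9)*9 = (32/3)*9 = 96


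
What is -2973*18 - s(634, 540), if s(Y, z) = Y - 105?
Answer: -54043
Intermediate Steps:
s(Y, z) = -105 + Y
-2973*18 - s(634, 540) = -2973*18 - (-105 + 634) = -53514 - 1*529 = -53514 - 529 = -54043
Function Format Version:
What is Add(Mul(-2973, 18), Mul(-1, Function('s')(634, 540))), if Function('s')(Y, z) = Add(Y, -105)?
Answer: -54043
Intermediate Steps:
Function('s')(Y, z) = Add(-105, Y)
Add(Mul(-2973, 18), Mul(-1, Function('s')(634, 540))) = Add(Mul(-2973, 18), Mul(-1, Add(-105, 634))) = Add(-53514, Mul(-1, 529)) = Add(-53514, -529) = -54043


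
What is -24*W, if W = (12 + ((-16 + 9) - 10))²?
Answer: -600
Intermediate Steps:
W = 25 (W = (12 + (-7 - 10))² = (12 - 17)² = (-5)² = 25)
-24*W = -24*25 = -600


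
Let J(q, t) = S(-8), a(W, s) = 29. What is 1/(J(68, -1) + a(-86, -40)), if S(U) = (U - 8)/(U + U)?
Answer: 1/30 ≈ 0.033333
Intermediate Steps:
S(U) = (-8 + U)/(2*U) (S(U) = (-8 + U)/((2*U)) = (-8 + U)*(1/(2*U)) = (-8 + U)/(2*U))
J(q, t) = 1 (J(q, t) = (½)*(-8 - 8)/(-8) = (½)*(-⅛)*(-16) = 1)
1/(J(68, -1) + a(-86, -40)) = 1/(1 + 29) = 1/30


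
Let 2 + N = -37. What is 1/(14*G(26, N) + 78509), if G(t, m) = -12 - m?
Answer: 1/78887 ≈ 1.2676e-5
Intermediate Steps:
N = -39 (N = -2 - 37 = -39)
1/(14*G(26, N) + 78509) = 1/(14*(-12 - 1*(-39)) + 78509) = 1/(14*(-12 + 39) + 78509) = 1/(14*27 + 78509) = 1/(378 + 78509) = 1/78887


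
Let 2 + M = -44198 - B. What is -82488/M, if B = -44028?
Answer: 20622/43 ≈ 479.58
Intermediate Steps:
M = -172 (M = -2 + (-44198 - 1*(-44028)) = -2 + (-44198 + 44028) = -2 - 170 = -172)
-82488/M = -82488/(-172) = -82488*(-1)/172 = -1*(-20622/43) = 20622/43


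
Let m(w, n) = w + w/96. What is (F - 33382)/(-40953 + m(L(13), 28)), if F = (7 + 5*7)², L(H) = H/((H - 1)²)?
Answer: 437087232/566133011 ≈ 0.77206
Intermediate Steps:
L(H) = H/(-1 + H)² (L(H) = H/((-1 + H)²) = H/(-1 + H)²)
m(w, n) = 97*w/96 (m(w, n) = w + w*(1/96) = w + w/96 = 97*w/96)
F = 1764 (F = (7 + 35)² = 42² = 1764)
(F - 33382)/(-40953 + m(L(13), 28)) = (1764 - 33382)/(-40953 + 97*(13/(-1 + 13)²)/96) = -31618/(-40953 + 97*(13/12²)/96) = -31618/(-40953 + 97*(13*(1/144))/96) = -31618/(-40953 + (97/96)*(13/144)) = -31618/(-40953 + 1261/13824) = -31618/(-566133011/13824) = -31618*(-13824/566133011) = 437087232/566133011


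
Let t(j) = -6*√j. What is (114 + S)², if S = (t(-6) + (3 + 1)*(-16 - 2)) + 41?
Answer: 6673 - 996*I*√6 ≈ 6673.0 - 2439.7*I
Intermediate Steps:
S = -31 - 6*I*√6 (S = (-6*I*√6 + (3 + 1)*(-16 - 2)) + 41 = (-6*I*√6 + 4*(-18)) + 41 = (-6*I*√6 - 72) + 41 = (-72 - 6*I*√6) + 41 = -31 - 6*I*√6 ≈ -31.0 - 14.697*I)
(114 + S)² = (114 + (-31 - 6*I*√6))² = (83 - 6*I*√6)²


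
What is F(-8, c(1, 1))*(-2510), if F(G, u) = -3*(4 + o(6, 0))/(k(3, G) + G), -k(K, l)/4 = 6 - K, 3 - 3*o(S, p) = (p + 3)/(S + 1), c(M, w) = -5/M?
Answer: -12801/7 ≈ -1828.7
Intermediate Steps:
o(S, p) = 1 - (3 + p)/(3*(1 + S)) (o(S, p) = 1 - (p + 3)/(3*(S + 1)) = 1 - (3 + p)/(3*(1 + S)))
k(K, l) = -24 + 4*K (k(K, l) = -4*(6 - K) = -24 + 4*K)
F(G, u) = -102/(7*(-12 + G)) (F(G, u) = -3*(4 + (6 - 1/3*0)/(1 + 6))/((-24 + 4*3) + G) = -3*(4 + (6 + 0)/7)/((-24 + 12) + G) = -3*(4 + (1/7)*6)/(-12 + G) = -3*(4 + 6/7)/(-12 + G) = -102/(7*(-12 + G)))
F(-8, c(1, 1))*(-2510) = -102/(-84 + 7*(-8))*(-2510) = -102/(-84 - 56)*(-2510) = -102/(-140)*(-2510) = -102*(-1/140)*(-2510) = (51/70)*(-2510) = -12801/7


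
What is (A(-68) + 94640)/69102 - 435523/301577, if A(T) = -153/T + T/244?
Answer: -3829243733/51362182024 ≈ -0.074554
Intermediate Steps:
A(T) = -153/T + T/244 (A(T) = -153/T + T*(1/244) = -153/T + T/244)
(A(-68) + 94640)/69102 - 435523/301577 = ((-153/(-68) + (1/244)*(-68)) + 94640)/69102 - 435523/301577 = ((-153*(-1/68) - 17/61) + 94640)*(1/69102) - 435523*1/301577 = ((9/4 - 17/61) + 94640)*(1/69102) - 435523/301577 = (481/244 + 94640)*(1/69102) - 435523/301577 = (23092641/244)*(1/69102) - 435523/301577 = 233259/170312 - 435523/301577 = -3829243733/51362182024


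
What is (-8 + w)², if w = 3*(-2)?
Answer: 196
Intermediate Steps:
w = -6
(-8 + w)² = (-8 - 6)² = (-14)² = 196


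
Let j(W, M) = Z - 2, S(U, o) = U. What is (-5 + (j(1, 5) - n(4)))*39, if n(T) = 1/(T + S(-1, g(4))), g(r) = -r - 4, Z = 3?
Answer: -169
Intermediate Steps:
g(r) = -4 - r
j(W, M) = 1 (j(W, M) = 3 - 2 = 1)
n(T) = 1/(-1 + T) (n(T) = 1/(T - 1) = 1/(-1 + T))
(-5 + (j(1, 5) - n(4)))*39 = (-5 + (1 - 1/(-1 + 4)))*39 = (-5 + (1 - 1/3))*39 = (-5 + (1 - 1*⅓))*39 = (-5 + (1 - ⅓))*39 = (-5 + ⅔)*39 = -13/3*39 = -169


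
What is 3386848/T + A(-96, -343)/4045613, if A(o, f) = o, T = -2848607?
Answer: -13702149764096/11524361511091 ≈ -1.1890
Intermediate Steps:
3386848/T + A(-96, -343)/4045613 = 3386848/(-2848607) - 96/4045613 = 3386848*(-1/2848607) - 96*1/4045613 = -3386848/2848607 - 96/4045613 = -13702149764096/11524361511091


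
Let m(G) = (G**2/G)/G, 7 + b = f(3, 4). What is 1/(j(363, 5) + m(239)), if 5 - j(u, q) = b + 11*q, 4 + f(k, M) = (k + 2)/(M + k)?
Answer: -7/271 ≈ -0.025830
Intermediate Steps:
f(k, M) = -4 + (2 + k)/(M + k) (f(k, M) = -4 + (k + 2)/(M + k) = -4 + (2 + k)/(M + k))
b = -72/7 (b = -7 + (2 - 4*4 - 3*3)/(4 + 3) = -7 + (2 - 16 - 9)/7 = -7 + (1/7)*(-23) = -7 - 23/7 = -72/7 ≈ -10.286)
j(u, q) = 107/7 - 11*q (j(u, q) = 5 - (-72/7 + 11*q) = 5 + (72/7 - 11*q) = 107/7 - 11*q)
m(G) = 1 (m(G) = G/G = 1)
1/(j(363, 5) + m(239)) = 1/((107/7 - 11*5) + 1) = 1/((107/7 - 55) + 1) = 1/(-278/7 + 1) = 1/(-271/7) = -7/271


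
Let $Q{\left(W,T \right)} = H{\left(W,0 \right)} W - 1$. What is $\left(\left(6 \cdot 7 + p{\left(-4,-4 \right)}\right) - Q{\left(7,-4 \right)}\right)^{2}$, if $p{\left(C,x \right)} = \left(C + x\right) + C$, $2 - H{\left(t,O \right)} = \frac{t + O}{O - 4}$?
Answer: $\frac{361}{16} \approx 22.563$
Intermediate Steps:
$H{\left(t,O \right)} = 2 - \frac{O + t}{-4 + O}$ ($H{\left(t,O \right)} = 2 - \frac{t + O}{O - 4} = 2 - \frac{O + t}{-4 + O}$)
$p{\left(C,x \right)} = x + 2 C$
$Q{\left(W,T \right)} = -1 + W \left(2 + \frac{W}{4}\right)$ ($Q{\left(W,T \right)} = \frac{-8 + 0 - W}{-4 + 0} W - 1 = \frac{-8 - W}{-4} W - 1 = - \frac{-8 - W}{4} W - 1 = \left(2 + \frac{W}{4}\right) W - 1 = W \left(2 + \frac{W}{4}\right) - 1 = -1 + W \left(2 + \frac{W}{4}\right)$)
$\left(\left(6 \cdot 7 + p{\left(-4,-4 \right)}\right) - Q{\left(7,-4 \right)}\right)^{2} = \left(\left(6 \cdot 7 + \left(-4 + 2 \left(-4\right)\right)\right) - \left(-1 + \frac{1}{4} \cdot 7 \left(8 + 7\right)\right)\right)^{2} = \left(\left(42 - 12\right) - \left(-1 + \frac{1}{4} \cdot 7 \cdot 15\right)\right)^{2} = \left(\left(42 - 12\right) - \left(-1 + \frac{105}{4}\right)\right)^{2} = \left(30 - \frac{101}{4}\right)^{2} = \left(\frac{19}{4}\right)^{2} = \frac{361}{16}$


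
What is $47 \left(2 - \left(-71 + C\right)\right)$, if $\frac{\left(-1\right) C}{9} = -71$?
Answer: $-26602$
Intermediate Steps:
$C = 639$ ($C = \left(-9\right) \left(-71\right) = 639$)
$47 \left(2 - \left(-71 + C\right)\right) = 47 \left(2 + \left(71 - 639\right)\right) = 47 \left(2 - 568\right) = 47 \left(-566\right) = -26602$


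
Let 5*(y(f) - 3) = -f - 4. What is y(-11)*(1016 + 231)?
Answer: 27434/5 ≈ 5486.8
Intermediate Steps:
y(f) = 11/5 - f/5 (y(f) = 3 + (-f - 4)/5 = 3 + (-4 - f)/5 = 3 + (-⅘ - f/5) = 11/5 - f/5)
y(-11)*(1016 + 231) = (11/5 - ⅕*(-11))*(1016 + 231) = (11/5 + 11/5)*1247 = (22/5)*1247 = 27434/5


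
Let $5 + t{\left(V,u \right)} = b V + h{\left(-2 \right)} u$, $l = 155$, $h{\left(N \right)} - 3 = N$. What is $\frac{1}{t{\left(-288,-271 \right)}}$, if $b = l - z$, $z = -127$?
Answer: $- \frac{1}{81492} \approx -1.2271 \cdot 10^{-5}$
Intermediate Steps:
$h{\left(N \right)} = 3 + N$
$b = 282$ ($b = 155 - -127 = 155 + 127 = 282$)
$t{\left(V,u \right)} = -5 + u + 282 V$ ($t{\left(V,u \right)} = -5 + \left(282 V + \left(3 - 2\right) u\right) = -5 + \left(282 V + 1 u\right) = -5 + \left(282 V + u\right) = -5 + \left(u + 282 V\right) = -5 + u + 282 V$)
$\frac{1}{t{\left(-288,-271 \right)}} = \frac{1}{-5 - 271 + 282 \left(-288\right)} = \frac{1}{-5 - 271 - 81216} = \frac{1}{-81492} = - \frac{1}{81492}$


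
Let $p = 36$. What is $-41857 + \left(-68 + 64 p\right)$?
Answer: $-39621$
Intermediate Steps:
$-41857 + \left(-68 + 64 p\right) = -41857 + \left(-68 + 64 \cdot 36\right) = -41857 + \left(-68 + 2304\right) = -41857 + 2236 = -39621$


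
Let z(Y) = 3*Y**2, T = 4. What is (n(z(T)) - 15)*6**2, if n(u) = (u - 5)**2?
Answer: 66024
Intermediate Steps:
n(u) = (-5 + u)**2
(n(z(T)) - 15)*6**2 = ((-5 + 3*4**2)**2 - 15)*6**2 = ((-5 + 3*16)**2 - 15)*36 = ((-5 + 48)**2 - 15)*36 = (43**2 - 15)*36 = (1849 - 15)*36 = 1834*36 = 66024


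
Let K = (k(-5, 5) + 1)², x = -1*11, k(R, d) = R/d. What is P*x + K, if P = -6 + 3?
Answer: 33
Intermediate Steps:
P = -3
x = -11
K = 0 (K = (-5/5 + 1)² = (-5*⅕ + 1)² = (-1 + 1)² = 0² = 0)
P*x + K = -3*(-11) + 0 = 33 + 0 = 33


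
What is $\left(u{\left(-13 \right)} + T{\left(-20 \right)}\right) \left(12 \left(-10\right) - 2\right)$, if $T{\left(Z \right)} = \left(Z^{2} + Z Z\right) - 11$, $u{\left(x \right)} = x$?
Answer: $-94672$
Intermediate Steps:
$T{\left(Z \right)} = -11 + 2 Z^{2}$ ($T{\left(Z \right)} = \left(Z^{2} + Z^{2}\right) - 11 = 2 Z^{2} - 11 = -11 + 2 Z^{2}$)
$\left(u{\left(-13 \right)} + T{\left(-20 \right)}\right) \left(12 \left(-10\right) - 2\right) = \left(-13 - \left(11 - 2 \left(-20\right)^{2}\right)\right) \left(12 \left(-10\right) - 2\right) = \left(-13 + \left(-11 + 2 \cdot 400\right)\right) \left(-120 - 2\right) = \left(-13 + \left(-11 + 800\right)\right) \left(-122\right) = \left(-13 + 789\right) \left(-122\right) = 776 \left(-122\right) = -94672$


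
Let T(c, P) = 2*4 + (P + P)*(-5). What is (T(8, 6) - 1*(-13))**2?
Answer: 1521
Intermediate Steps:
T(c, P) = 8 - 10*P (T(c, P) = 8 + (2*P)*(-5) = 8 - 10*P)
(T(8, 6) - 1*(-13))**2 = ((8 - 10*6) - 1*(-13))**2 = ((8 - 60) + 13)**2 = (-52 + 13)**2 = (-39)**2 = 1521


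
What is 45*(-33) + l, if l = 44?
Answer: -1441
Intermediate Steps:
45*(-33) + l = 45*(-33) + 44 = -1485 + 44 = -1441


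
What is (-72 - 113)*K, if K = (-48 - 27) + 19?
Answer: 10360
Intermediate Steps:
K = -56 (K = -75 + 19 = -56)
(-72 - 113)*K = (-72 - 113)*(-56) = -185*(-56) = 10360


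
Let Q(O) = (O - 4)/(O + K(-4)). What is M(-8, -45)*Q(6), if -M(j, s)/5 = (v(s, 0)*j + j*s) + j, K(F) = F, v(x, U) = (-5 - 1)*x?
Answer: 9040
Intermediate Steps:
v(x, U) = -6*x
M(j, s) = -5*j + 25*j*s (M(j, s) = -5*(((-6*s)*j + j*s) + j) = -5*((-6*j*s + j*s) + j) = -5*(-5*j*s + j) = -5*(j - 5*j*s) = -5*j + 25*j*s)
Q(O) = 1 (Q(O) = (O - 4)/(O - 4) = (-4 + O)/(-4 + O) = 1)
M(-8, -45)*Q(6) = (5*(-8)*(-1 + 5*(-45)))*1 = (5*(-8)*(-1 - 225))*1 = (5*(-8)*(-226))*1 = 9040*1 = 9040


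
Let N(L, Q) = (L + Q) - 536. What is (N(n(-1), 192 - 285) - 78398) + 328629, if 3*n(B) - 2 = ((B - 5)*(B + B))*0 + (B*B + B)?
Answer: 748808/3 ≈ 2.4960e+5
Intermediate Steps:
n(B) = ⅔ + B/3 + B²/3 (n(B) = ⅔ + (((B - 5)*(B + B))*0 + (B*B + B))/3 = ⅔ + (((-5 + B)*(2*B))*0 + (B² + B))/3 = ⅔ + ((2*B*(-5 + B))*0 + (B + B²))/3 = ⅔ + (0 + (B + B²))/3 = ⅔ + (B + B²)/3 = ⅔ + (B/3 + B²/3) = ⅔ + B/3 + B²/3)
N(L, Q) = -536 + L + Q
(N(n(-1), 192 - 285) - 78398) + 328629 = ((-536 + (⅔ + (⅓)*(-1) + (⅓)*(-1)²) + (192 - 285)) - 78398) + 328629 = ((-536 + (⅔ - ⅓ + (⅓)*1) - 93) - 78398) + 328629 = ((-536 + (⅔ - ⅓ + ⅓) - 93) - 78398) + 328629 = ((-536 + ⅔ - 93) - 78398) + 328629 = (-1885/3 - 78398) + 328629 = -237079/3 + 328629 = 748808/3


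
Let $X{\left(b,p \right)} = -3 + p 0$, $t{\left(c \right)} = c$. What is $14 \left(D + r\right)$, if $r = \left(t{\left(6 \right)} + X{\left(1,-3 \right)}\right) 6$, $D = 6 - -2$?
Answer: $364$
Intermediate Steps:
$X{\left(b,p \right)} = -3$ ($X{\left(b,p \right)} = -3 + 0 = -3$)
$D = 8$ ($D = 6 + 2 = 8$)
$r = 18$ ($r = \left(6 - 3\right) 6 = 3 \cdot 6 = 18$)
$14 \left(D + r\right) = 14 \left(8 + 18\right) = 14 \cdot 26 = 364$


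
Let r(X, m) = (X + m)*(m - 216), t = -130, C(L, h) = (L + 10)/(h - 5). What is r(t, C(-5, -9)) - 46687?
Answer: -3622727/196 ≈ -18483.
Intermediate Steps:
C(L, h) = (10 + L)/(-5 + h)
r(X, m) = (-216 + m)*(X + m) (r(X, m) = (X + m)*(-216 + m) = (-216 + m)*(X + m))
r(t, C(-5, -9)) - 46687 = (((10 - 5)/(-5 - 9))**2 - 216*(-130) - 216*(10 - 5)/(-5 - 9) - 130*(10 - 5)/(-5 - 9)) - 46687 = ((5/(-14))**2 + 28080 - 216*5/(-14) - 130*5/(-14)) - 46687 = ((-1/14*5)**2 + 28080 - (-108)*5/7 - (-65)*5/7) - 46687 = ((-5/14)**2 + 28080 - 216*(-5/14) - 130*(-5/14)) - 46687 = (25/196 + 28080 + 540/7 + 325/7) - 46687 = 5527925/196 - 46687 = -3622727/196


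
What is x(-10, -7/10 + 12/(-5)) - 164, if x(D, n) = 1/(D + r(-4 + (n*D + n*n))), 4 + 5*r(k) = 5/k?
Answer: -32358121/197194 ≈ -164.09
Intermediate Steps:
r(k) = -4/5 + 1/k (r(k) = -4/5 + (5/k)/5 = -4/5 + 1/k)
x(D, n) = 1/(-4/5 + D + 1/(-4 + n**2 + D*n)) (x(D, n) = 1/(D + (-4/5 + 1/(-4 + (n*D + n*n)))) = 1/(D + (-4/5 + 1/(-4 + (D*n + n**2)))) = 1/(D + (-4/5 + 1/(-4 + (n**2 + D*n)))) = 1/(D + (-4/5 + 1/(-4 + n**2 + D*n))) = 1/(-4/5 + D + 1/(-4 + n**2 + D*n)))
x(-10, -7/10 + 12/(-5)) - 164 = 5*(-4 + (-7/10 + 12/(-5))**2 - 10*(-7/10 + 12/(-5)))/(5 + (-4 + 5*(-10))*(-4 + (-7/10 + 12/(-5))**2 - 10*(-7/10 + 12/(-5)))) - 164 = 5*(-4 + (-7*1/10 + 12*(-1/5))**2 - 10*(-7*1/10 + 12*(-1/5)))/(5 + (-4 - 50)*(-4 + (-7*1/10 + 12*(-1/5))**2 - 10*(-7*1/10 + 12*(-1/5)))) - 164 = 5*(-4 + (-7/10 - 12/5)**2 - 10*(-7/10 - 12/5))/(5 - 54*(-4 + (-7/10 - 12/5)**2 - 10*(-7/10 - 12/5))) - 164 = 5*(-4 + (-31/10)**2 - 10*(-31/10))/(5 - 54*(-4 + (-31/10)**2 - 10*(-31/10))) - 164 = 5*(-4 + 961/100 + 31)/(5 - 54*(-4 + 961/100 + 31)) - 164 = 5*(3661/100)/(5 - 54*3661/100) - 164 = 5*(3661/100)/(5 - 98847/50) - 164 = 5*(3661/100)/(-98597/50) - 164 = 5*(-50/98597)*(3661/100) - 164 = -18305/197194 - 164 = -32358121/197194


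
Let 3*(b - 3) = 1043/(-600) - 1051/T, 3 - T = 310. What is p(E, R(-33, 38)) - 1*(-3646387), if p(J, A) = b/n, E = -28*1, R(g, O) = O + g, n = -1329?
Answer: 2677926301321601/734405400 ≈ 3.6464e+6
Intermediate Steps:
T = -307 (T = 3 - 1*310 = 3 - 310 = -307)
E = -28
b = 1968199/552600 (b = 3 + (1043/(-600) - 1051/(-307))/3 = 3 + (1043*(-1/600) - 1051*(-1/307))/3 = 3 + (-1043/600 + 1051/307)/3 = 3 + (⅓)*(310399/184200) = 3 + 310399/552600 = 1968199/552600 ≈ 3.5617)
p(J, A) = -1968199/734405400 (p(J, A) = (1968199/552600)/(-1329) = (1968199/552600)*(-1/1329) = -1968199/734405400)
p(E, R(-33, 38)) - 1*(-3646387) = -1968199/734405400 - 1*(-3646387) = -1968199/734405400 + 3646387 = 2677926301321601/734405400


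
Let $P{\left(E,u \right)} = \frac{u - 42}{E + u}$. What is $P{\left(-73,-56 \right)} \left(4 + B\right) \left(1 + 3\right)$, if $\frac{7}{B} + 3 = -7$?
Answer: $\frac{2156}{215} \approx 10.028$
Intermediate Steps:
$B = - \frac{7}{10}$ ($B = \frac{7}{-3 - 7} = \frac{7}{-10} = 7 \left(- \frac{1}{10}\right) = - \frac{7}{10} \approx -0.7$)
$P{\left(E,u \right)} = \frac{-42 + u}{E + u}$
$P{\left(-73,-56 \right)} \left(4 + B\right) \left(1 + 3\right) = \frac{-42 - 56}{-73 - 56} \left(4 - \frac{7}{10}\right) \left(1 + 3\right) = \frac{1}{-129} \left(-98\right) \frac{33}{10} \cdot 4 = \left(- \frac{1}{129}\right) \left(-98\right) \frac{66}{5} = \frac{98}{129} \cdot \frac{66}{5} = \frac{2156}{215}$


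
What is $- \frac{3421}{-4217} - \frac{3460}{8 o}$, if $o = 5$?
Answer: $- \frac{722699}{8434} \approx -85.689$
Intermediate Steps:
$- \frac{3421}{-4217} - \frac{3460}{8 o} = - \frac{3421}{-4217} - \frac{3460}{8 \cdot 5} = \left(-3421\right) \left(- \frac{1}{4217}\right) - \frac{3460}{40} = \frac{3421}{4217} - \frac{173}{2} = - \frac{722699}{8434}$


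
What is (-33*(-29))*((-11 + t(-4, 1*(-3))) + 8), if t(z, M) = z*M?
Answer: 8613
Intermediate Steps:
t(z, M) = M*z
(-33*(-29))*((-11 + t(-4, 1*(-3))) + 8) = (-33*(-29))*((-11 + (1*(-3))*(-4)) + 8) = 957*((-11 - 3*(-4)) + 8) = 957*((-11 + 12) + 8) = 957*(1 + 8) = 957*9 = 8613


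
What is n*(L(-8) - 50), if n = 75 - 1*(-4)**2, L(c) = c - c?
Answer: -2950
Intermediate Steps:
L(c) = 0
n = 59 (n = 75 - 1*16 = 75 - 16 = 59)
n*(L(-8) - 50) = 59*(0 - 50) = 59*(-50) = -2950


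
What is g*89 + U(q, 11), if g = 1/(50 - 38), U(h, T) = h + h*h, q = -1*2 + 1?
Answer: 89/12 ≈ 7.4167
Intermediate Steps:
q = -1 (q = -2 + 1 = -1)
U(h, T) = h + h²
g = 1/12 ≈ 0.083333
g*89 + U(q, 11) = (1/12)*89 - (1 - 1) = 89/12 - 1*0 = 89/12 + 0 = 89/12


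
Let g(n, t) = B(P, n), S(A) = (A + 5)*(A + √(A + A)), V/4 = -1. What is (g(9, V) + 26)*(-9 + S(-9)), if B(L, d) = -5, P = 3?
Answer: 567 - 252*I*√2 ≈ 567.0 - 356.38*I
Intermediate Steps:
V = -4 (V = 4*(-1) = -4)
S(A) = (5 + A)*(A + √2*√A) (S(A) = (5 + A)*(A + √(2*A)) = (5 + A)*(A + √2*√A))
g(n, t) = -5
(g(9, V) + 26)*(-9 + S(-9)) = (-5 + 26)*(-9 + ((-9)² + 5*(-9) + √2*(-9)^(3/2) + 5*√2*√(-9))) = 21*(-9 + (81 - 45 + √2*(-27*I) + 5*√2*(3*I))) = 21*(-9 + (81 - 45 - 27*I*√2 + 15*I*√2)) = 21*(-9 + (36 - 12*I*√2)) = 21*(27 - 12*I*√2) = 567 - 252*I*√2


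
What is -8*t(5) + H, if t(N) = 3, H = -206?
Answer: -230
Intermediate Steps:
-8*t(5) + H = -8*3 - 206 = -24 - 206 = -230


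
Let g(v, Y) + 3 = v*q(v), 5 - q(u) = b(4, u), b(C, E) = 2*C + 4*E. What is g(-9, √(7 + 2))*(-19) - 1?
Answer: 5699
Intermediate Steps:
q(u) = -3 - 4*u (q(u) = 5 - (2*4 + 4*u) = 5 - (8 + 4*u) = 5 + (-8 - 4*u) = -3 - 4*u)
g(v, Y) = -3 + v*(-3 - 4*v)
g(-9, √(7 + 2))*(-19) - 1 = (-3 - 1*(-9)*(3 + 4*(-9)))*(-19) - 1 = (-3 - 1*(-9)*(3 - 36))*(-19) - 1 = (-3 - 1*(-9)*(-33))*(-19) - 1 = (-3 - 297)*(-19) - 1 = -300*(-19) - 1 = 5700 - 1 = 5699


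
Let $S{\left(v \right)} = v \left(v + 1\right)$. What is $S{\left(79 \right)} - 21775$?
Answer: $-15455$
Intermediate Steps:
$S{\left(v \right)} = v \left(1 + v\right)$
$S{\left(79 \right)} - 21775 = 79 \left(1 + 79\right) - 21775 = 79 \cdot 80 - 21775 = 6320 - 21775 = -15455$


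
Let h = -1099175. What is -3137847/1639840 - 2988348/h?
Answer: 26388538329/32772202400 ≈ 0.80521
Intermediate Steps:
-3137847/1639840 - 2988348/h = -3137847/1639840 - 2988348/(-1099175) = -3137847*1/1639840 - 2988348*(-1/1099175) = -3137847/1639840 + 271668/99925 = 26388538329/32772202400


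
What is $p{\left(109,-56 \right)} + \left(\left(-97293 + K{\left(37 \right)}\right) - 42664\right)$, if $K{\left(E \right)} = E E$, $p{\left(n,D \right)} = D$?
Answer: $-138644$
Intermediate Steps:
$K{\left(E \right)} = E^{2}$
$p{\left(109,-56 \right)} + \left(\left(-97293 + K{\left(37 \right)}\right) - 42664\right) = -56 - \left(139957 - 1369\right) = -56 + \left(\left(-97293 + 1369\right) - 42664\right) = -56 - 138588 = -138644$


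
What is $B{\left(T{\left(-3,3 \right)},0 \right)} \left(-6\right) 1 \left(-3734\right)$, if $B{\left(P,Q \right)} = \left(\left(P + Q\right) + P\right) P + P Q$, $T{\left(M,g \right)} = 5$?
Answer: $1120200$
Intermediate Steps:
$B{\left(P,Q \right)} = P Q + P \left(Q + 2 P\right)$ ($B{\left(P,Q \right)} = \left(Q + 2 P\right) P + P Q = P \left(Q + 2 P\right) + P Q = P Q + P \left(Q + 2 P\right)$)
$B{\left(T{\left(-3,3 \right)},0 \right)} \left(-6\right) 1 \left(-3734\right) = 2 \cdot 5 \left(5 + 0\right) \left(-6\right) 1 \left(-3734\right) = 2 \cdot 5 \cdot 5 \left(-6\right) 1 \left(-3734\right) = 50 \left(-6\right) 1 \left(-3734\right) = \left(-300\right) 1 \left(-3734\right) = \left(-300\right) \left(-3734\right) = 1120200$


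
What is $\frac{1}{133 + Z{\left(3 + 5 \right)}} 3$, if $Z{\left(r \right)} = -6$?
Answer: $\frac{3}{127} \approx 0.023622$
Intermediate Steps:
$\frac{1}{133 + Z{\left(3 + 5 \right)}} 3 = \frac{1}{133 - 6} \cdot 3 = \frac{1}{127} \cdot 3 = \frac{3}{127}$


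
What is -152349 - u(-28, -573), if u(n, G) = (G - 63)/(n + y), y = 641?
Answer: -93389301/613 ≈ -1.5235e+5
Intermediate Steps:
u(n, G) = (-63 + G)/(641 + n) (u(n, G) = (G - 63)/(n + 641) = (-63 + G)/(641 + n))
-152349 - u(-28, -573) = -152349 - (-63 - 573)/(641 - 28) = -152349 - (-636)/613 = -152349 - 1*(-636/613) = -152349 + 636/613 = -93389301/613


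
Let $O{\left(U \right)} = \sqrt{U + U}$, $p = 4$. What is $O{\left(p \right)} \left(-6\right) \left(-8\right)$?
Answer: $96 \sqrt{2} \approx 135.76$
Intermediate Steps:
$O{\left(U \right)} = \sqrt{2} \sqrt{U}$ ($O{\left(U \right)} = \sqrt{2 U} = \sqrt{2} \sqrt{U}$)
$O{\left(p \right)} \left(-6\right) \left(-8\right) = \sqrt{2} \sqrt{4} \left(-6\right) \left(-8\right) = \sqrt{2} \cdot 2 \left(-6\right) \left(-8\right) = 2 \sqrt{2} \left(-6\right) \left(-8\right) = - 12 \sqrt{2} \left(-8\right) = 96 \sqrt{2}$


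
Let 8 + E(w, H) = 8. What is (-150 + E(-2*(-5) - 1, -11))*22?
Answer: -3300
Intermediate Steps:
E(w, H) = 0 (E(w, H) = -8 + 8 = 0)
(-150 + E(-2*(-5) - 1, -11))*22 = (-150 + 0)*22 = -150*22 = -3300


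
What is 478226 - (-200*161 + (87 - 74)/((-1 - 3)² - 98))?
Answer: 41854945/82 ≈ 5.1043e+5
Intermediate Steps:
478226 - (-200*161 + (87 - 74)/((-1 - 3)² - 98)) = 478226 - (-32200 + 13/((-4)² - 98)) = 478226 - (-32200 + 13/(16 - 98)) = 478226 - (-32200 + 13/(-82)) = 478226 - (-32200 + 13*(-1/82)) = 478226 - (-32200 - 13/82) = 478226 - 1*(-2640413/82) = 478226 + 2640413/82 = 41854945/82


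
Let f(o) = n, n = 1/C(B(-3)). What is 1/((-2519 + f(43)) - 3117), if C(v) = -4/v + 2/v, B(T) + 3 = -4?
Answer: -2/11265 ≈ -0.00017754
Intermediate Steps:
B(T) = -7 (B(T) = -3 - 4 = -7)
C(v) = -2/v
n = 7/2 (n = 1/(-2/(-7)) = 1/(-2*(-⅐)) = 1/(2/7) = 7/2 ≈ 3.5000)
f(o) = 7/2
1/((-2519 + f(43)) - 3117) = 1/((-2519 + 7/2) - 3117) = 1/(-5031/2 - 3117) = 1/(-11265/2) = -2/11265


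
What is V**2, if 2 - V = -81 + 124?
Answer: 1681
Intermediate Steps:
V = -41 (V = 2 - (-81 + 124) = 2 - 1*43 = 2 - 43 = -41)
V**2 = (-41)**2 = 1681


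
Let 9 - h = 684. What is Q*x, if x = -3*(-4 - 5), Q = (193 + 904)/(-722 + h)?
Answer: -29619/1397 ≈ -21.202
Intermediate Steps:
h = -675 (h = 9 - 1*684 = 9 - 684 = -675)
Q = -1097/1397 (Q = (193 + 904)/(-722 - 675) = 1097/(-1397) = 1097*(-1/1397) = -1097/1397 ≈ -0.78525)
x = 27 (x = -3*(-9) = 27)
Q*x = -1097/1397*27 = -29619/1397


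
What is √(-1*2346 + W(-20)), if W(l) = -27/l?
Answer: 7*I*√4785/10 ≈ 48.422*I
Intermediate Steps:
√(-1*2346 + W(-20)) = √(-1*2346 - 27/(-20)) = √(-2346 - 27*(-1/20)) = √(-2346 + 27/20) = √(-46893/20) = 7*I*√4785/10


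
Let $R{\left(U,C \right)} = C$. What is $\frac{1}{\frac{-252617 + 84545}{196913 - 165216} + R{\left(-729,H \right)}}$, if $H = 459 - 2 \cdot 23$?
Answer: $\frac{31697}{12922789} \approx 0.0024528$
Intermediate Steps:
$H = 413$ ($H = 459 - 46 = 413$)
$\frac{1}{\frac{-252617 + 84545}{196913 - 165216} + R{\left(-729,H \right)}} = \frac{1}{\frac{-252617 + 84545}{196913 - 165216} + 413} = \frac{1}{- \frac{168072}{31697} + 413} = \frac{1}{\frac{12922789}{31697}} = \frac{31697}{12922789}$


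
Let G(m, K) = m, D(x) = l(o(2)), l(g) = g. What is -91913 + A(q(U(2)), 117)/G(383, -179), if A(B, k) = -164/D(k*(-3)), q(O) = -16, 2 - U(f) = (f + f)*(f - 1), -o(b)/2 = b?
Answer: -35202638/383 ≈ -91913.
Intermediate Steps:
o(b) = -2*b
U(f) = 2 - 2*f*(-1 + f) (U(f) = 2 - (f + f)*(f - 1) = 2 - 2*f*(-1 + f))
D(x) = -4 (D(x) = -2*2 = -4)
A(B, k) = 41 (A(B, k) = -164/(-4) = -164*(-¼) = 41)
-91913 + A(q(U(2)), 117)/G(383, -179) = -91913 + 41/383 = -35202638/383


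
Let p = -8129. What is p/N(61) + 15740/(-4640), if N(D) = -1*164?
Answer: 439215/9512 ≈ 46.175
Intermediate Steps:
N(D) = -164
p/N(61) + 15740/(-4640) = -8129/(-164) + 15740/(-4640) = -8129*(-1/164) + 15740*(-1/4640) = 8129/164 - 787/232 = 439215/9512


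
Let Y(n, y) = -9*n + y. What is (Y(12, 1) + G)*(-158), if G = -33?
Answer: 22120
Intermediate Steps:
Y(n, y) = y - 9*n
(Y(12, 1) + G)*(-158) = ((1 - 9*12) - 33)*(-158) = ((1 - 108) - 33)*(-158) = (-107 - 33)*(-158) = -140*(-158) = 22120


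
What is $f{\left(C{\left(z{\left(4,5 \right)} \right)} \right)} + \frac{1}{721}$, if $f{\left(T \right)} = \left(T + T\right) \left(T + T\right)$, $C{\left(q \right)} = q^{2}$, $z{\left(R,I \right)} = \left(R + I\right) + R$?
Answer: $\frac{82369925}{721} \approx 1.1424 \cdot 10^{5}$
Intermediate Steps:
$z{\left(R,I \right)} = I + 2 R$ ($z{\left(R,I \right)} = \left(I + R\right) + R = I + 2 R$)
$f{\left(T \right)} = 4 T^{2}$ ($f{\left(T \right)} = 2 T 2 T = 4 T^{2}$)
$f{\left(C{\left(z{\left(4,5 \right)} \right)} \right)} + \frac{1}{721} = 4 \left(\left(5 + 2 \cdot 4\right)^{2}\right)^{2} + \frac{1}{721} = 4 \left(\left(5 + 8\right)^{2}\right)^{2} + \frac{1}{721} = 4 \left(13^{2}\right)^{2} + \frac{1}{721} = 4 \cdot 169^{2} + \frac{1}{721} = 4 \cdot 28561 + \frac{1}{721} = 114244 + \frac{1}{721} = \frac{82369925}{721}$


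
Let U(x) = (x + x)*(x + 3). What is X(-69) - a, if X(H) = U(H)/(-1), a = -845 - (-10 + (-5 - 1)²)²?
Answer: -7587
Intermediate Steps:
a = -1521 (a = -845 - (-10 + (-6)²)² = -845 - (-10 + 36)² = -845 - 1*26² = -845 - 1*676 = -845 - 676 = -1521)
U(x) = 2*x*(3 + x) (U(x) = (2*x)*(3 + x) = 2*x*(3 + x))
X(H) = -2*H*(3 + H) (X(H) = (2*H*(3 + H))/(-1) = (2*H*(3 + H))*(-1) = -2*H*(3 + H))
X(-69) - a = -2*(-69)*(3 - 69) - 1*(-1521) = -2*(-69)*(-66) + 1521 = -9108 + 1521 = -7587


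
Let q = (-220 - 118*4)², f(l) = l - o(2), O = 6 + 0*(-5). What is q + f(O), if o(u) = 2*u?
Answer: 478866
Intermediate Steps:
O = 6 (O = 6 + 0 = 6)
f(l) = -4 + l (f(l) = l - 2*2 = l - 1*4 = l - 4 = -4 + l)
q = 478864 (q = (-220 - 472)² = (-692)² = 478864)
q + f(O) = 478864 + (-4 + 6) = 478864 + 2 = 478866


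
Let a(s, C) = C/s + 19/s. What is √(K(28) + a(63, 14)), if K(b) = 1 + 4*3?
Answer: 2*√1491/21 ≈ 3.6775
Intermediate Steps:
a(s, C) = 19/s + C/s
K(b) = 13 (K(b) = 1 + 12 = 13)
√(K(28) + a(63, 14)) = √(13 + (19 + 14)/63) = √(13 + (1/63)*33) = √(13 + 11/21) = √(284/21) = 2*√1491/21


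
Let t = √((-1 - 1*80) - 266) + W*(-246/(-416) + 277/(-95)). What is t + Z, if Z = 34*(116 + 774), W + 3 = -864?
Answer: 637759777/19760 + I*√347 ≈ 32275.0 + 18.628*I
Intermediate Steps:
W = -867 (W = -3 - 864 = -867)
Z = 30260 (Z = 34*890 = 30260)
t = 39822177/19760 + I*√347 (t = √((-1 - 1*80) - 266) - 867*(-246/(-416) + 277/(-95)) = √((-1 - 80) - 266) - 867*(-246*(-1/416) + 277*(-1/95)) = √(-81 - 266) - 867*(123/208 - 277/95) = √(-347) - 867*(-45931/19760) = I*√347 + 39822177/19760 = 39822177/19760 + I*√347 ≈ 2015.3 + 18.628*I)
t + Z = (39822177/19760 + I*√347) + 30260 = 637759777/19760 + I*√347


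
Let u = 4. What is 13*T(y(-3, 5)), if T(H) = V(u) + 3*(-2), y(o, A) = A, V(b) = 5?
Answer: -13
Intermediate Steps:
T(H) = -1 (T(H) = 5 + 3*(-2) = 5 - 6 = -1)
13*T(y(-3, 5)) = 13*(-1) = -13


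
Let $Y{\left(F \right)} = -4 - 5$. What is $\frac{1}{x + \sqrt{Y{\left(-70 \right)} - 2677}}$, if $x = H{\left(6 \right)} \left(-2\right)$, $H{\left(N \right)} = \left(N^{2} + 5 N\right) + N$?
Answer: $- \frac{72}{11711} - \frac{i \sqrt{2686}}{23422} \approx -0.0061481 - 0.0022127 i$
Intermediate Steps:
$Y{\left(F \right)} = -9$
$H{\left(N \right)} = N^{2} + 6 N$
$x = -144$ ($x = 6 \left(6 + 6\right) \left(-2\right) = 6 \cdot 12 \left(-2\right) = 72 \left(-2\right) = -144$)
$\frac{1}{x + \sqrt{Y{\left(-70 \right)} - 2677}} = \frac{1}{-144 + \sqrt{-9 - 2677}} = \frac{1}{-144 + \sqrt{-2686}} = \frac{1}{-144 + i \sqrt{2686}}$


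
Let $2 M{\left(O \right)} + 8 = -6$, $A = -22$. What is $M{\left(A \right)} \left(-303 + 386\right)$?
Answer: $-581$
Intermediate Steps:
$M{\left(O \right)} = -7$ ($M{\left(O \right)} = -4 + \frac{1}{2} \left(-6\right) = -4 - 3 = -7$)
$M{\left(A \right)} \left(-303 + 386\right) = - 7 \left(-303 + 386\right) = \left(-7\right) 83 = -581$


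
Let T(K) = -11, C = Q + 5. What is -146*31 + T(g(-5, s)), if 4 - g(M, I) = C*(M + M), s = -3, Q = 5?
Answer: -4537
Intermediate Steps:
C = 10 (C = 5 + 5 = 10)
g(M, I) = 4 - 20*M (g(M, I) = 4 - 10*(M + M) = 4 - 10*2*M = 4 - 20*M)
-146*31 + T(g(-5, s)) = -146*31 - 11 = -4526 - 11 = -4537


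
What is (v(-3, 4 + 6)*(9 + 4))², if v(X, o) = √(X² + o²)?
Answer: 18421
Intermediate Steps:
(v(-3, 4 + 6)*(9 + 4))² = (√((-3)² + (4 + 6)²)*(9 + 4))² = (√(9 + 10²)*13)² = (√(9 + 100)*13)² = (√109*13)² = (13*√109)² = 18421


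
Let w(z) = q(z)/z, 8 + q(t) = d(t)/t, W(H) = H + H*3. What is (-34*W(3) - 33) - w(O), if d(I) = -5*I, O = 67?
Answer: -29534/67 ≈ -440.81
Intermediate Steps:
W(H) = 4*H (W(H) = H + 3*H = 4*H)
q(t) = -13 (q(t) = -8 + (-5*t)/t = -8 - 5 = -13)
w(z) = -13/z
(-34*W(3) - 33) - w(O) = (-136*3 - 33) - (-13)/67 = (-34*12 - 33) - (-13)/67 = (-408 - 33) - 1*(-13/67) = -441 + 13/67 = -29534/67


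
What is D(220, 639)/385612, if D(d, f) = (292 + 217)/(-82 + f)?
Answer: 509/214785884 ≈ 2.3698e-6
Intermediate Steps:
D(d, f) = 509/(-82 + f)
D(220, 639)/385612 = (509/(-82 + 639))/385612 = (509/557)*(1/385612) = 509/214785884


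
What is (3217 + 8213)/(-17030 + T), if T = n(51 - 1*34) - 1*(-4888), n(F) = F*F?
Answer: -1270/1317 ≈ -0.96431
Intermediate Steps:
n(F) = F²
T = 5177 (T = (51 - 1*34)² - 1*(-4888) = (51 - 34)² + 4888 = 17² + 4888 = 289 + 4888 = 5177)
(3217 + 8213)/(-17030 + T) = (3217 + 8213)/(-17030 + 5177) = 11430/(-11853) = 11430*(-1/11853) = -1270/1317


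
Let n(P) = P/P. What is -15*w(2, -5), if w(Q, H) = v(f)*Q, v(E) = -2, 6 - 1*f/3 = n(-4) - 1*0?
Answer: 60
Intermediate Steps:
n(P) = 1
f = 15 (f = 18 - 3*(1 - 1*0) = 18 - 3*(1 + 0) = 18 - 3*1 = 18 - 3 = 15)
w(Q, H) = -2*Q
-15*w(2, -5) = -(-30)*2 = -15*(-4) = 60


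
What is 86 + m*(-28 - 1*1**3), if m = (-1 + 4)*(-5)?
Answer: 521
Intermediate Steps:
m = -15 (m = 3*(-5) = -15)
86 + m*(-28 - 1*1**3) = 86 - 15*(-28 - 1*1**3) = 86 - 15*(-28 - 1*1) = 86 - 15*(-28 - 1) = 86 - 15*(-29) = 86 + 435 = 521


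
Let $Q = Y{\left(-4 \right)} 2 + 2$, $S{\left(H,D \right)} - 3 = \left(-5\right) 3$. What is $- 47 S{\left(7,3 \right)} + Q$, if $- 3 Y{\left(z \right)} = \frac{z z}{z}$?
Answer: $\frac{1706}{3} \approx 568.67$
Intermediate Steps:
$S{\left(H,D \right)} = -12$ ($S{\left(H,D \right)} = 3 - 15 = -12$)
$Y{\left(z \right)} = - \frac{z}{3}$ ($Y{\left(z \right)} = - \frac{z z \frac{1}{z}}{3} = - \frac{z^{2} \frac{1}{z}}{3} = - \frac{z}{3}$)
$Q = \frac{14}{3}$ ($Q = \left(- \frac{1}{3}\right) \left(-4\right) 2 + 2 = \frac{4}{3} \cdot 2 + 2 = \frac{8}{3} + 2 = \frac{14}{3} \approx 4.6667$)
$- 47 S{\left(7,3 \right)} + Q = \left(-47\right) \left(-12\right) + \frac{14}{3} = 564 + \frac{14}{3} = \frac{1706}{3}$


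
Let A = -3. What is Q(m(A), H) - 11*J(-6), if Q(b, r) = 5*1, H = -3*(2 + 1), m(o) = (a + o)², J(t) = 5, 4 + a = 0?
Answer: -50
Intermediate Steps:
a = -4 (a = -4 + 0 = -4)
m(o) = (-4 + o)²
H = -9 (H = -3*3 = -9)
Q(b, r) = 5
Q(m(A), H) - 11*J(-6) = 5 - 11*5 = 5 - 55 = -50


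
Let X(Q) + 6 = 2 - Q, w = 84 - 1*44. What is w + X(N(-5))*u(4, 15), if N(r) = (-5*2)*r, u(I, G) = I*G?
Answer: -3200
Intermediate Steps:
w = 40 (w = 84 - 44 = 40)
u(I, G) = G*I
N(r) = -10*r
X(Q) = -4 - Q (X(Q) = -6 + (2 - Q) = -4 - Q)
w + X(N(-5))*u(4, 15) = 40 + (-4 - (-10)*(-5))*(15*4) = 40 + (-4 - 1*50)*60 = 40 + (-4 - 50)*60 = 40 - 54*60 = 40 - 3240 = -3200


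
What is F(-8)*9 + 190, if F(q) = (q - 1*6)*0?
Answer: 190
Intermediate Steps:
F(q) = 0 (F(q) = (q - 6)*0 = (-6 + q)*0 = 0)
F(-8)*9 + 190 = 0*9 + 190 = 0 + 190 = 190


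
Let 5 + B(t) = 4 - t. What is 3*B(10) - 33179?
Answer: -33212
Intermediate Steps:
B(t) = -1 - t (B(t) = -5 + (4 - t) = -1 - t)
3*B(10) - 33179 = 3*(-1 - 1*10) - 33179 = 3*(-1 - 10) - 33179 = 3*(-11) - 33179 = -33 - 33179 = -33212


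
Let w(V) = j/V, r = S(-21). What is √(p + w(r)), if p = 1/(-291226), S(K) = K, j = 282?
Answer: I*√55806693934082/2038582 ≈ 3.6645*I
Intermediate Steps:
r = -21
p = -1/291226 ≈ -3.4338e-6
w(V) = 282/V
√(p + w(r)) = √(-1/291226 + 282/(-21)) = √(-1/291226 + 282*(-1/21)) = √(-1/291226 - 94/7) = √(-27375251/2038582) = I*√55806693934082/2038582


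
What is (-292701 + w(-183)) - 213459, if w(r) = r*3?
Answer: -506709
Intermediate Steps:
w(r) = 3*r
(-292701 + w(-183)) - 213459 = (-292701 + 3*(-183)) - 213459 = (-292701 - 549) - 213459 = -293250 - 213459 = -506709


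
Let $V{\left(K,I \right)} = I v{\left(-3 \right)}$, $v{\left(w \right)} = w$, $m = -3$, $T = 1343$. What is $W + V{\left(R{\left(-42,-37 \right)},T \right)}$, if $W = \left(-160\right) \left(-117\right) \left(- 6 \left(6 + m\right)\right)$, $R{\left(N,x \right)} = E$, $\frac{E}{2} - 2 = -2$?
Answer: $-340989$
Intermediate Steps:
$E = 0$ ($E = 4 + 2 \left(-2\right) = 4 - 4 = 0$)
$R{\left(N,x \right)} = 0$
$W = -336960$ ($W = \left(-160\right) \left(-117\right) \left(- 6 \left(6 - 3\right)\right) = 18720 \left(\left(-6\right) 3\right) = 18720 \left(-18\right) = -336960$)
$V{\left(K,I \right)} = - 3 I$ ($V{\left(K,I \right)} = I \left(-3\right) = - 3 I$)
$W + V{\left(R{\left(-42,-37 \right)},T \right)} = -336960 - 4029 = -340989$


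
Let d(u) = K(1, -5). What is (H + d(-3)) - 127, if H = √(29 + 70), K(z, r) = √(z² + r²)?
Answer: -127 + √26 + 3*√11 ≈ -111.95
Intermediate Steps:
K(z, r) = √(r² + z²)
d(u) = √26 (d(u) = √((-5)² + 1²) = √(25 + 1) = √26)
H = 3*√11 (H = √99 = 3*√11 ≈ 9.9499)
(H + d(-3)) - 127 = (3*√11 + √26) - 127 = (√26 + 3*√11) - 127 = -127 + √26 + 3*√11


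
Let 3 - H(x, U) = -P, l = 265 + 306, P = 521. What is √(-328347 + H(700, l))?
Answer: I*√327823 ≈ 572.56*I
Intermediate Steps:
l = 571
H(x, U) = 524 (H(x, U) = 3 - (-1)*521 = 3 - 1*(-521) = 3 + 521 = 524)
√(-328347 + H(700, l)) = √(-328347 + 524) = √(-327823) = I*√327823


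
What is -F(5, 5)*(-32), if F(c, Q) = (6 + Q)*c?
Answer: 1760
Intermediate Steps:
F(c, Q) = c*(6 + Q)
-F(5, 5)*(-32) = -5*(6 + 5)*(-32) = -5*11*(-32) = -1*55*(-32) = -55*(-32) = 1760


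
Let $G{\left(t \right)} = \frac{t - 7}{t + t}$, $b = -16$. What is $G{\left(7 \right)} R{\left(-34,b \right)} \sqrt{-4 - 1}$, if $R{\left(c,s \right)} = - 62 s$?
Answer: $0$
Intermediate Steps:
$G{\left(t \right)} = \frac{-7 + t}{2 t}$
$G{\left(7 \right)} R{\left(-34,b \right)} \sqrt{-4 - 1} = \frac{-7 + 7}{2 \cdot 7} \left(\left(-62\right) \left(-16\right)\right) \sqrt{-4 - 1} = \frac{1}{2} \cdot \frac{1}{7} \cdot 0 \cdot 992 \sqrt{-5} = 0 \cdot 992 i \sqrt{5} = 0 i \sqrt{5} = 0$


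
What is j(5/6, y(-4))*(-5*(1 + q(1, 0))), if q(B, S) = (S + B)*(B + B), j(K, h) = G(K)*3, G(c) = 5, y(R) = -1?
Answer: -225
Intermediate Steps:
j(K, h) = 15 (j(K, h) = 5*3 = 15)
q(B, S) = 2*B*(B + S) (q(B, S) = (B + S)*(2*B) = 2*B*(B + S))
j(5/6, y(-4))*(-5*(1 + q(1, 0))) = 15*(-5*(1 + 2*1*(1 + 0))) = 15*(-5*(1 + 2*1*1)) = 15*(-5*(1 + 2)) = 15*(-5*3) = 15*(-15) = -225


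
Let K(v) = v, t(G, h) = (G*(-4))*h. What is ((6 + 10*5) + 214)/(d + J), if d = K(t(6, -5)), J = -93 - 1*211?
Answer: -135/92 ≈ -1.4674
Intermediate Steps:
J = -304 (J = -93 - 211 = -304)
t(G, h) = -4*G*h (t(G, h) = (-4*G)*h = -4*G*h)
d = 120 (d = -4*6*(-5) = 120)
((6 + 10*5) + 214)/(d + J) = ((6 + 10*5) + 214)/(120 - 304) = ((6 + 50) + 214)/(-184) = (56 + 214)*(-1/184) = 270*(-1/184) = -135/92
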